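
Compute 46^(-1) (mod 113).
Since 113 is prime, by Fermat 46^(-1) ≡ 46^{111} ≡ 86 (mod 113). Verify: 46 × 86 = 3956 ≡ 1 (mod 113)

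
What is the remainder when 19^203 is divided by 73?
Using Fermat: 19^{72} ≡ 1 (mod 73). 203 ≡ 59 (mod 72). So 19^{203} ≡ 19^{59} ≡ 61 (mod 73)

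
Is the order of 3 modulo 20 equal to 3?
Powers of 3 mod 20: 3^1≡3, 3^2≡9, 3^3≡7, 3^4≡1. 3^3≡7≢1, so ord ≠ 3. No, the actual order is 4.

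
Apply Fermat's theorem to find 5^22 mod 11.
By Fermat: 5^{10} ≡ 1 mod 11. 22 = 2×10 + 2. So 5^{22} ≡ 5^{2} ≡ 3 mod 11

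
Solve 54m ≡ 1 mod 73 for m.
Since 73 is prime, by Fermat 54^(-1) ≡ 54^{71} ≡ 23 mod 73. Verify: 54 × 23 = 1242 ≡ 1 mod 73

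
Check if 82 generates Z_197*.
ord_197(82) divides 196. For each prime q|196: 82^{98}≡196, 82^{28}≡36, none ≡ 1. So 82 has order 196 and is a primitive root mod 197.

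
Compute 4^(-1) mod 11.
Since 11 is prime, by Fermat 4^(-1) ≡ 4^{9} ≡ 3 mod 11. Verify: 4 × 3 = 12 ≡ 1 mod 11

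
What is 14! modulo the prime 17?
(16)! = (14)! × (15) × (16) ≡ -1 (mod 17). So (14)! ≡ -1 × [(16)(15)]^(-1) ≡ 8 (mod 17)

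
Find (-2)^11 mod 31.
By repeated squaring mod 31: (-2)^{1}≡29, (-2)^{2}≡4, (-2)^{4}≡16, (-2)^{8}≡8. Then (-2)^{11} = (-2)^{8+2+1} ≡ 8 × 4 × 29 ≡ 29 mod 31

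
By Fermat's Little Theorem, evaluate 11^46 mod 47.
By Fermat's Little Theorem, 11^{46} ≡ 1 mod 47 since 47 is prime and gcd(11, 47) = 1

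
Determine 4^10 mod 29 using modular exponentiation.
By repeated squaring mod 29: 4^{1}≡4, 4^{2}≡16, 4^{4}≡24, 4^{8}≡25. Then 4^{10} = 4^{8+2} ≡ 25 × 16 ≡ 23 mod 29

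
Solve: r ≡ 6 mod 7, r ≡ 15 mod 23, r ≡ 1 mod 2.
M = 7 × 23 × 2 = 322. M₁ = 46, y₁ ≡ 2 mod 7. M₂ = 14, y₂ ≡ 5 mod 23. M₃ = 161, y₃ ≡ 1 mod 2. r = 6×46×2 + 15×14×5 + 1×161×1 ≡ 153 mod 322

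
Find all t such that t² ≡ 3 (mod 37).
The square roots of 3 mod 37 are 22 and 15. Verify: 22² = 484 ≡ 3 (mod 37)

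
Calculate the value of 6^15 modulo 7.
Using Fermat: 6^{6} ≡ 1 mod 7. 15 ≡ 3 mod 6. So 6^{15} ≡ 6^{3} ≡ 6 mod 7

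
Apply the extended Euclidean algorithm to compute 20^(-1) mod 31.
Extended GCD: 20(14) + 31(-9) = 1. So 20^(-1) ≡ 14 mod 31. Verify: 20 × 14 = 280 ≡ 1 mod 31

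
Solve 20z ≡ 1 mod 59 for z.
Since 59 is prime, by Fermat 20^(-1) ≡ 20^{57} ≡ 3 mod 59. Verify: 20 × 3 = 60 ≡ 1 mod 59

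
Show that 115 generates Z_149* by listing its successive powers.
115^1, 115^2, ..., 115^{148} mod 149: [115, 113, 32, 104, 40, 130, 50, 88, 137, 110, 134, 63, 93, 116, 79, 145, 136, 144, 21, 31, 138, 76, 98, 95, 48, 7, 60, 46, 75, 132, 131, 16, 52, 20, 65, 25, 44, 143, 55, 67, 106, 121, 58, 114, 147, 68, 72, 85, 90, 69, 38, 49, 122, 24, 78, 30, 23, 112, 66, 140, 8, 26, 10, 107, 87, 22, 146, 102, 108, 53, 135, 29, 57, 148, 34, 36, 117, 45, 109, 19, 99, 61, 12, 39, 15, 86, 56, 33, 70, 4, 13, 5, 128, 118, 11, 73, 51, 54, 101, 142, 89, 103, 74, 17, 18, 133, 97, 129, 84, 124, 105, 6, 94, 82, 43, 28, 91, 35, 2, 81, 77, 64, 59, 80, 111, 100, 27, 125, 71, 119, 126, 37, 83, 9, 141, 123, 139, 42, 62, 127, 3, 47, 41, 96, 14, 120, 92, 1]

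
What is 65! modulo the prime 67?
(66)! = (65)! × (66) ≡ -1 mod 67. So (65)! ≡ -1 × (66)^(-1) ≡ (-1)×(-1) = 1 mod 67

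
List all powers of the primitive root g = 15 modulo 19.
15^1, 15^2, ..., 15^{18} mod 19: [15, 16, 12, 9, 2, 11, 13, 5, 18, 4, 3, 7, 10, 17, 8, 6, 14, 1]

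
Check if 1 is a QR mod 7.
By Euler's criterion: 1^{3} ≡ 1 mod 7. Since this equals 1, 1 is a QR.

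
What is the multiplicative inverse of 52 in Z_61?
Since 61 is prime, by Fermat 52^(-1) ≡ 52^{59} ≡ 27 (mod 61). Verify: 52 × 27 = 1404 ≡ 1 (mod 61)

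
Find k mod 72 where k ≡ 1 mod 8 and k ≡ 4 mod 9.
M = 8 × 9 = 72. M₁ = 9, y₁ ≡ 1 mod 8. M₂ = 8, y₂ ≡ 8 mod 9. k = 1×9×1 + 4×8×8 ≡ 49 mod 72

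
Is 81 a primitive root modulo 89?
81^{22} ≡ 1 mod 89 and 22 < 88, so ord_89(81) = 22 ≠ 88 and 81 is not a primitive root.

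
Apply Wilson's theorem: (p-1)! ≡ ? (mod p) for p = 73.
By Wilson's theorem, (72)! ≡ -1 ≡ 72 (mod 73)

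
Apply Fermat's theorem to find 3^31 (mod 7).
By Fermat: 3^{6} ≡ 1 (mod 7). 31 = 5×6 + 1. So 3^{31} ≡ 3^{1} ≡ 3 (mod 7)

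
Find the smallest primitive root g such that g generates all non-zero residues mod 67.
g = 2. Powers: [2, 4, 8, 16, 32, 64, ...] generates all 66 non-zero residues.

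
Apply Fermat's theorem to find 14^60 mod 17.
By Fermat: 14^{16} ≡ 1 mod 17. 60 = 3×16 + 12. So 14^{60} ≡ 14^{12} ≡ 4 mod 17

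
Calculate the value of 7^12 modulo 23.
By repeated squaring (mod 23): 7^{1}≡7, 7^{2}≡3, 7^{4}≡9, 7^{8}≡12. Then 7^{12} = 7^{8+4} ≡ 12 × 9 ≡ 16 (mod 23)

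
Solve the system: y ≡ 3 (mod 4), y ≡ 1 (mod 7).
M = 4 × 7 = 28. M₁ = 7, y₁ ≡ 3 (mod 4). M₂ = 4, y₂ ≡ 2 (mod 7). y = 3×7×3 + 1×4×2 ≡ 15 (mod 28)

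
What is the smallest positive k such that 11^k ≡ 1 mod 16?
Powers of 11 mod 16: 11^1≡11, 11^2≡9, 11^3≡3, 11^4≡1. So the order of 11 is 4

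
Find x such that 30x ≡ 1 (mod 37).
Since 37 is prime, by Fermat 30^(-1) ≡ 30^{35} ≡ 21 (mod 37). Verify: 30 × 21 = 630 ≡ 1 (mod 37)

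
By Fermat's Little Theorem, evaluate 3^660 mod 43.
By Fermat: 3^{42} ≡ 1 (mod 43). 660 ≡ 30 (mod 42). So 3^{660} ≡ 3^{30} ≡ 11 (mod 43)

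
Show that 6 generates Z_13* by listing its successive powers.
6^1, 6^2, ..., 6^{12} mod 13: [6, 10, 8, 9, 2, 12, 7, 3, 5, 4, 11, 1]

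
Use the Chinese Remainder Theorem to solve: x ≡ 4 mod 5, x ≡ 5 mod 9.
M = 5 × 9 = 45. M₁ = 9, y₁ ≡ 4 mod 5. M₂ = 5, y₂ ≡ 2 mod 9. x = 4×9×4 + 5×5×2 ≡ 14 mod 45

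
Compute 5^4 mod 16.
5^{4} = 625 ≡ 1 mod 16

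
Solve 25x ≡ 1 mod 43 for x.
Since 43 is prime, by Fermat 25^(-1) ≡ 25^{41} ≡ 31 mod 43. Verify: 25 × 31 = 775 ≡ 1 mod 43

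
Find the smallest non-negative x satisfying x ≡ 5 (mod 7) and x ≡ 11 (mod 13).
M = 7 × 13 = 91. M₁ = 13, y₁ ≡ 6 (mod 7). M₂ = 7, y₂ ≡ 2 (mod 13). x = 5×13×6 + 11×7×2 ≡ 89 (mod 91)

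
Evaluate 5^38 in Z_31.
Using Fermat: 5^{30} ≡ 1 (mod 31). 38 ≡ 8 (mod 30). So 5^{38} ≡ 5^{8} ≡ 25 (mod 31)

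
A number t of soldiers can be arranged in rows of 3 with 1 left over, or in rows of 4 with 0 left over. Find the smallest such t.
M = 3 × 4 = 12. M₁ = 4, y₁ ≡ 1 (mod 3). M₂ = 3, y₂ ≡ 3 (mod 4). t = 1×4×1 + 0×3×3 ≡ 4 (mod 12)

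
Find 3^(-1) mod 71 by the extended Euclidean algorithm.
Extended GCD: 3(24) + 71(-1) = 1. So 3^(-1) ≡ 24 mod 71. Verify: 3 × 24 = 72 ≡ 1 mod 71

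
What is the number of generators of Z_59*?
There are φ(59-1) = φ(58) = 28 primitive roots modulo 59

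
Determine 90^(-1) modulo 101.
Since 101 is prime, by Fermat 90^(-1) ≡ 90^{99} ≡ 55 (mod 101). Verify: 90 × 55 = 4950 ≡ 1 (mod 101)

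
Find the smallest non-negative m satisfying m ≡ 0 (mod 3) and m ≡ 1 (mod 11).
M = 3 × 11 = 33. M₁ = 11, y₁ ≡ 2 (mod 3). M₂ = 3, y₂ ≡ 4 (mod 11). m = 0×11×2 + 1×3×4 ≡ 12 (mod 33)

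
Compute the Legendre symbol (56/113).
(56/113) = 56^{56} mod 113 = 1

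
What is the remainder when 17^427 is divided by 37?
Using Fermat: 17^{36} ≡ 1 (mod 37). 427 ≡ 31 (mod 36). So 17^{427} ≡ 17^{31} ≡ 2 (mod 37)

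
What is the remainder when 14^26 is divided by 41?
By repeated squaring (mod 41): 14^{1}≡14, 14^{2}≡32, 14^{4}≡40, 14^{8}≡1, 14^{16}≡1. Then 14^{26} = 14^{16+8+2} ≡ 1 × 1 × 32 ≡ 32 (mod 41)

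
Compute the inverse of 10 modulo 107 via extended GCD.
Extended GCD: 10(-32) + 107(3) = 1. So 10^(-1) ≡ -32 ≡ 75 mod 107. Verify: 10 × 75 = 750 ≡ 1 mod 107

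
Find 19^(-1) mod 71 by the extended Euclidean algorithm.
Extended GCD: 19(15) + 71(-4) = 1. So 19^(-1) ≡ 15 mod 71. Verify: 19 × 15 = 285 ≡ 1 mod 71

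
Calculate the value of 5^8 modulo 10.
By repeated squaring (mod 10): 5^{1}≡5, 5^{2}≡5, 5^{4}≡5, 5^{8}≡5. So 5^{8} ≡ 5 (mod 10)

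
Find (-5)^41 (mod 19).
Using Fermat: (-5)^{18} ≡ 1 (mod 19). 41 ≡ 5 (mod 18). So (-5)^{41} ≡ (-5)^{5} ≡ 10 (mod 19)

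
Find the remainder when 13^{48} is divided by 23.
By Fermat: 13^{22} ≡ 1 mod 23. 48 = 2×22 + 4. So 13^{48} ≡ 13^{4} ≡ 18 mod 23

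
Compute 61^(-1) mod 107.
Since 107 is prime, by Fermat 61^(-1) ≡ 61^{105} ≡ 100 mod 107. Verify: 61 × 100 = 6100 ≡ 1 mod 107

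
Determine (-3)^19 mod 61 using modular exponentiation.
By repeated squaring mod 61: (-3)^{1}≡58, (-3)^{2}≡9, (-3)^{4}≡20, (-3)^{8}≡34, (-3)^{16}≡58. Then (-3)^{19} = (-3)^{16+2+1} ≡ 58 × 9 × 58 ≡ 20 mod 61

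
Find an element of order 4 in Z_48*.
13 has order 4 mod 48 since 13^{4} ≡ 1 mod 48 and no smaller power works.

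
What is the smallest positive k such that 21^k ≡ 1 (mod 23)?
Powers of 21 mod 23: 21^1≡21, 21^2≡4, 21^3≡15, 21^4≡16, 21^5≡14, 21^6≡18, 21^7≡10, 21^8≡3, 21^9≡17, 21^10≡12, 21^11≡22, 21^12≡2, 21^13≡19, 21^14≡8, 21^15≡7, 21^16≡9, 21^17≡5, 21^18≡13, 21^19≡20, 21^20≡6, 21^21≡11, 21^22≡1. Order = 22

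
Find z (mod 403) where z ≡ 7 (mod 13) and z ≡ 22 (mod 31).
M = 13 × 31 = 403. M₁ = 31, y₁ ≡ 8 (mod 13). M₂ = 13, y₂ ≡ 12 (mod 31). z = 7×31×8 + 22×13×12 ≡ 332 (mod 403)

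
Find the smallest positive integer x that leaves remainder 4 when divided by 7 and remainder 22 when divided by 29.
M = 7 × 29 = 203. M₁ = 29, y₁ ≡ 1 mod 7. M₂ = 7, y₂ ≡ 25 mod 29. x = 4×29×1 + 22×7×25 ≡ 109 mod 203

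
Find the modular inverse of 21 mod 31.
Since 31 is prime, by Fermat 21^(-1) ≡ 21^{29} ≡ 3 (mod 31). Verify: 21 × 3 = 63 ≡ 1 (mod 31)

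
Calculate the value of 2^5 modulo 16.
By repeated squaring mod 16: 2^{1}≡2, 2^{2}≡4, 2^{4}≡0. Then 2^{5} = 2^{4+1} ≡ 0 × 2 ≡ 0 mod 16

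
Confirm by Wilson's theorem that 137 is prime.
(136)! mod 137 = 136. Since this equals -1 mod 137, Wilson confirms 137 is prime.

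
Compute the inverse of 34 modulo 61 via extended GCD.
Extended GCD: 34(9) + 61(-5) = 1. So 34^(-1) ≡ 9 (mod 61). Verify: 34 × 9 = 306 ≡ 1 (mod 61)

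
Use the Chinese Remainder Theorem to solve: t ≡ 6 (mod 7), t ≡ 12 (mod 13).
M = 7 × 13 = 91. M₁ = 13, y₁ ≡ 6 (mod 7). M₂ = 7, y₂ ≡ 2 (mod 13). t = 6×13×6 + 12×7×2 ≡ 90 (mod 91)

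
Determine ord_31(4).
Powers of 4 mod 31: 4^1≡4, 4^2≡16, 4^3≡2, 4^4≡8, 4^5≡1. So the order of 4 is 5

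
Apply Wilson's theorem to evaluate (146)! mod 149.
(148)! = (146)! × (147) × (148) ≡ -1 (mod 149). So (146)! ≡ -1 × [(148)(147)]^(-1) ≡ 74 (mod 149)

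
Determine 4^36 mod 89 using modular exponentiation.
By repeated squaring mod 89: 4^{1}≡4, 4^{2}≡16, 4^{4}≡78, 4^{8}≡32, 4^{16}≡45, 4^{32}≡67. Then 4^{36} = 4^{32+4} ≡ 67 × 78 ≡ 64 mod 89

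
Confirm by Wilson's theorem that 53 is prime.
(52)! mod 53 = 52. Since this equals -1 (mod 53), Wilson confirms 53 is prime.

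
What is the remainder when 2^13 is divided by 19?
By repeated squaring (mod 19): 2^{1}≡2, 2^{2}≡4, 2^{4}≡16, 2^{8}≡9. Then 2^{13} = 2^{8+4+1} ≡ 9 × 16 × 2 ≡ 3 (mod 19)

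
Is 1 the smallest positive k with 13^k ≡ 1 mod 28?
Powers of 13 mod 28: 13^1≡13, 13^2≡1. 13^1≡13≢1, so ord ≠ 1. No, the actual order is 2.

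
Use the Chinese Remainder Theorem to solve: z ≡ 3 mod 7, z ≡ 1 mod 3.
M = 7 × 3 = 21. M₁ = 3, y₁ ≡ 5 mod 7. M₂ = 7, y₂ ≡ 1 mod 3. z = 3×3×5 + 1×7×1 ≡ 10 mod 21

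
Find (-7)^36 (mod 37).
Using Fermat: (-7)^{36} ≡ 1 (mod 37). 36 ≡ 0 (mod 36). So (-7)^{36} ≡ (-7)^{0} ≡ 1 (mod 37)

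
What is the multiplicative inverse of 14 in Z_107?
Since 107 is prime, by Fermat 14^(-1) ≡ 14^{105} ≡ 23 (mod 107). Verify: 14 × 23 = 322 ≡ 1 (mod 107)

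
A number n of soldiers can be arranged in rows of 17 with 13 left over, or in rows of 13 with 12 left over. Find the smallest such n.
M = 17 × 13 = 221. M₁ = 13, y₁ ≡ 4 mod 17. M₂ = 17, y₂ ≡ 10 mod 13. n = 13×13×4 + 12×17×10 ≡ 64 mod 221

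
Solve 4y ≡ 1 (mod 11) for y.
Since 11 is prime, by Fermat 4^(-1) ≡ 4^{9} ≡ 3 (mod 11). Verify: 4 × 3 = 12 ≡ 1 (mod 11)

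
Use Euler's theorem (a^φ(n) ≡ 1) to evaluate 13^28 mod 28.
By Euler: 13^{12} ≡ 1 mod 28 since gcd(13, 28) = 1. 28 = 2×12 + 4. So 13^{28} ≡ 13^{4} ≡ 1 mod 28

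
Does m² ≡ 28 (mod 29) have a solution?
By Euler's criterion: 28^{14} ≡ 1 (mod 29). Since this equals 1, 28 is a QR.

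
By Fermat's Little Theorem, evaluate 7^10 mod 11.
By Fermat's Little Theorem, 7^{10} ≡ 1 (mod 11) since 11 is prime and gcd(7, 11) = 1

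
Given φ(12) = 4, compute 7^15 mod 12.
By Euler: 7^{4} ≡ 1 (mod 12) since gcd(7, 12) = 1. 15 = 3×4 + 3. So 7^{15} ≡ 7^{3} ≡ 7 (mod 12)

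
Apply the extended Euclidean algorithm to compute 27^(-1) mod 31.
Extended GCD: 27(-8) + 31(7) = 1. So 27^(-1) ≡ -8 ≡ 23 mod 31. Verify: 27 × 23 = 621 ≡ 1 mod 31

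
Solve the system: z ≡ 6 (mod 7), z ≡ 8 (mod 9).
M = 7 × 9 = 63. M₁ = 9, y₁ ≡ 4 (mod 7). M₂ = 7, y₂ ≡ 4 (mod 9). z = 6×9×4 + 8×7×4 ≡ 62 (mod 63)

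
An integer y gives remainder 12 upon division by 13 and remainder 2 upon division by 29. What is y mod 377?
M = 13 × 29 = 377. M₁ = 29, y₁ ≡ 9 mod 13. M₂ = 13, y₂ ≡ 9 mod 29. y = 12×29×9 + 2×13×9 ≡ 350 mod 377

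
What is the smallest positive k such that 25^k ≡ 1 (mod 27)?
Powers of 25 mod 27: 25^1≡25, 25^2≡4, 25^3≡19, 25^4≡16, 25^5≡22, 25^6≡10, 25^7≡7, 25^8≡13, 25^9≡1. So the order of 25 is 9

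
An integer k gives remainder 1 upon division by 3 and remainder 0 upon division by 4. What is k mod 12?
M = 3 × 4 = 12. M₁ = 4, y₁ ≡ 1 mod 3. M₂ = 3, y₂ ≡ 3 mod 4. k = 1×4×1 + 0×3×3 ≡ 4 mod 12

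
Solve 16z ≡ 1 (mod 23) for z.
Since 23 is prime, by Fermat 16^(-1) ≡ 16^{21} ≡ 13 (mod 23). Verify: 16 × 13 = 208 ≡ 1 (mod 23)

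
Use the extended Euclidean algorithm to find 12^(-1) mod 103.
Extended GCD: 12(43) + 103(-5) = 1. So 12^(-1) ≡ 43 (mod 103). Verify: 12 × 43 = 516 ≡ 1 (mod 103)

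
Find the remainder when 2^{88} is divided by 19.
By Fermat: 2^{18} ≡ 1 mod 19. 88 = 4×18 + 16. So 2^{88} ≡ 2^{16} ≡ 5 mod 19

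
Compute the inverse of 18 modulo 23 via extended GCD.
Extended GCD: 18(9) + 23(-7) = 1. So 18^(-1) ≡ 9 mod 23. Verify: 18 × 9 = 162 ≡ 1 mod 23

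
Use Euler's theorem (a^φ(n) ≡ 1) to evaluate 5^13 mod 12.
By Euler: 5^{4} ≡ 1 mod 12 since gcd(5, 12) = 1. 13 = 3×4 + 1. So 5^{13} ≡ 5^{1} ≡ 5 mod 12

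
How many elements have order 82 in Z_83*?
A prime p has φ(p-1) primitive roots; here φ(82) = 40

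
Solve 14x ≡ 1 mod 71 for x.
Since 71 is prime, by Fermat 14^(-1) ≡ 14^{69} ≡ 66 mod 71. Verify: 14 × 66 = 924 ≡ 1 mod 71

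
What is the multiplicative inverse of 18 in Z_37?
Since 37 is prime, by Fermat 18^(-1) ≡ 18^{35} ≡ 35 (mod 37). Verify: 18 × 35 = 630 ≡ 1 (mod 37)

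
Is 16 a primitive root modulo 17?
16^{2} ≡ 1 mod 17 and 2 < 16, so ord_17(16) = 2 ≠ 16 and 16 is not a primitive root.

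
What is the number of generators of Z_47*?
There are φ(47-1) = φ(46) = 22 primitive roots modulo 47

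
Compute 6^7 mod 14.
By repeated squaring (mod 14): 6^{1}≡6, 6^{2}≡8, 6^{4}≡8. Then 6^{7} = 6^{4+2+1} ≡ 8 × 8 × 6 ≡ 6 (mod 14)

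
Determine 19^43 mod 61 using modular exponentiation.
By repeated squaring (mod 61): 19^{1}≡19, 19^{2}≡56, 19^{4}≡25, 19^{8}≡15, 19^{16}≡42, 19^{32}≡56. Then 19^{43} = 19^{32+8+2+1} ≡ 56 × 15 × 56 × 19 ≡ 49 (mod 61)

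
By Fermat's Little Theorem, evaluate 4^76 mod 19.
By Fermat: 4^{18} ≡ 1 (mod 19). 76 = 4×18 + 4. So 4^{76} ≡ 4^{4} ≡ 9 (mod 19)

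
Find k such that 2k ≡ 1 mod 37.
Since 37 is prime, by Fermat 2^(-1) ≡ 2^{35} ≡ 19 mod 37. Verify: 2 × 19 = 38 ≡ 1 mod 37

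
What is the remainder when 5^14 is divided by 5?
By repeated squaring mod 5: 5^{1}≡0, 5^{2}≡0, 5^{4}≡0, 5^{8}≡0. Then 5^{14} = 5^{8+4+2} ≡ 0 × 0 × 0 ≡ 0 mod 5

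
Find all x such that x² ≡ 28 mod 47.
The square roots of 28 mod 47 are 34 and 13. Verify: 34² = 1156 ≡ 28 mod 47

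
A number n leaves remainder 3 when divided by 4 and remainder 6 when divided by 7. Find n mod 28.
M = 4 × 7 = 28. M₁ = 7, y₁ ≡ 3 mod 4. M₂ = 4, y₂ ≡ 2 mod 7. n = 3×7×3 + 6×4×2 ≡ 27 mod 28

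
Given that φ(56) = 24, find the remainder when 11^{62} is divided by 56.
By Euler: 11^{24} ≡ 1 (mod 56) since gcd(11, 56) = 1. 62 = 2×24 + 14. So 11^{62} ≡ 11^{14} ≡ 9 (mod 56)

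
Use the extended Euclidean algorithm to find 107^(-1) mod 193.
Extended GCD: 107(92) + 193(-51) = 1. So 107^(-1) ≡ 92 (mod 193). Verify: 107 × 92 = 9844 ≡ 1 (mod 193)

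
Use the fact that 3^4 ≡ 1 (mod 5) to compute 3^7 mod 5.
By Fermat: 3^{4} ≡ 1 (mod 5). So 3^{7} = 3^{4} · 3^{3} ≡ 3^{3} ≡ 2 (mod 5)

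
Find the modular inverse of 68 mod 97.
Since 97 is prime, by Fermat 68^(-1) ≡ 68^{95} ≡ 10 mod 97. Verify: 68 × 10 = 680 ≡ 1 mod 97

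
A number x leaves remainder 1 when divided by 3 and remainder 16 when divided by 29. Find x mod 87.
M = 3 × 29 = 87. M₁ = 29, y₁ ≡ 2 mod 3. M₂ = 3, y₂ ≡ 10 mod 29. x = 1×29×2 + 16×3×10 ≡ 16 mod 87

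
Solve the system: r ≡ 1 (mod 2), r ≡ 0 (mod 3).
M = 2 × 3 = 6. M₁ = 3, y₁ ≡ 1 (mod 2). M₂ = 2, y₂ ≡ 2 (mod 3). r = 1×3×1 + 0×2×2 ≡ 3 (mod 6)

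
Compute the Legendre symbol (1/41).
(1/41) = 1^{20} mod 41 = 1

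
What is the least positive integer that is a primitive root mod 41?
g = 6. For each prime q|40: 6^{20}≡40, 6^{8}≡10, none ≡ 1, so ord_41(6) = 40 and 6 is a primitive root.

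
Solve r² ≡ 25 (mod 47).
The square roots of 25 mod 47 are 42 and 5. Verify: 42² = 1764 ≡ 25 (mod 47)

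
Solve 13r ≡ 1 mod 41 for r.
Since 41 is prime, by Fermat 13^(-1) ≡ 13^{39} ≡ 19 mod 41. Verify: 13 × 19 = 247 ≡ 1 mod 41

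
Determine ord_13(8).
Powers of 8 mod 13: 8^1≡8, 8^2≡12, 8^3≡5, 8^4≡1. So the order of 8 is 4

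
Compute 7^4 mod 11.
7^{4} = 2401 ≡ 3 mod 11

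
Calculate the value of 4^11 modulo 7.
Using Fermat: 4^{6} ≡ 1 mod 7. 11 ≡ 5 mod 6. So 4^{11} ≡ 4^{5} ≡ 2 mod 7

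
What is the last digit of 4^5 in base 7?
By repeated squaring (mod 7): 4^{1}≡4, 4^{2}≡2, 4^{4}≡4. Then 4^{5} = 4^{4+1} ≡ 4 × 4 ≡ 2 (mod 7)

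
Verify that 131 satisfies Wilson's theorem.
(130)! mod 131 = 130. Since this equals -1 mod 131, Wilson confirms 131 is prime.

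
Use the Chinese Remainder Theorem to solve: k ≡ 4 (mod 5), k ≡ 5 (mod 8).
M = 5 × 8 = 40. M₁ = 8, y₁ ≡ 2 (mod 5). M₂ = 5, y₂ ≡ 5 (mod 8). k = 4×8×2 + 5×5×5 ≡ 29 (mod 40)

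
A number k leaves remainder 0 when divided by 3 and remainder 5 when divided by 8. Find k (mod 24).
M = 3 × 8 = 24. M₁ = 8, y₁ ≡ 2 (mod 3). M₂ = 3, y₂ ≡ 3 (mod 8). k = 0×8×2 + 5×3×3 ≡ 21 (mod 24)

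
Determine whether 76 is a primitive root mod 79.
76^{39} ≡ 1 (mod 79) and 39 < 78, so ord_79(76) = 39 ≠ 78 and 76 is not a primitive root.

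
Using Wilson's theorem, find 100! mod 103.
(102)! = (100)! × (101) × (102) ≡ -1 mod 103. So (100)! ≡ -1 × [(102)(101)]^(-1) ≡ 51 mod 103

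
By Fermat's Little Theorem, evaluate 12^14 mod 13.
By Fermat: 12^{12} ≡ 1 (mod 13). So 12^{14} = 12^{12} · 12^{2} ≡ 12^{2} ≡ 1 (mod 13)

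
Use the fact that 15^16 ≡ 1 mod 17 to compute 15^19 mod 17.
By Fermat: 15^{16} ≡ 1 mod 17. So 15^{19} = 15^{16} · 15^{3} ≡ 15^{3} ≡ 9 mod 17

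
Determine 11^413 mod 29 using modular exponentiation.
Using Fermat: 11^{28} ≡ 1 (mod 29). 413 ≡ 21 (mod 28). So 11^{413} ≡ 11^{21} ≡ 17 (mod 29)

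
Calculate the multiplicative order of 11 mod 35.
Powers of 11 mod 35: 11^1≡11, 11^2≡16, 11^3≡1. Order = 3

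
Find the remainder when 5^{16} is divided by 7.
By Fermat: 5^{6} ≡ 1 mod 7. 16 = 2×6 + 4. So 5^{16} ≡ 5^{4} ≡ 2 mod 7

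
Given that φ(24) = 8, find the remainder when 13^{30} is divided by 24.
By Euler: 13^{8} ≡ 1 (mod 24) since gcd(13, 24) = 1. 30 = 3×8 + 6. So 13^{30} ≡ 13^{6} ≡ 1 (mod 24)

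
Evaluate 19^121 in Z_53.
Using Fermat: 19^{52} ≡ 1 (mod 53). 121 ≡ 17 (mod 52). So 19^{121} ≡ 19^{17} ≡ 32 (mod 53)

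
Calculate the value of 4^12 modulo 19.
By repeated squaring mod 19: 4^{1}≡4, 4^{2}≡16, 4^{4}≡9, 4^{8}≡5. Then 4^{12} = 4^{8+4} ≡ 5 × 9 ≡ 7 mod 19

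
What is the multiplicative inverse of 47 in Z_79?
Since 79 is prime, by Fermat 47^(-1) ≡ 47^{77} ≡ 37 (mod 79). Verify: 47 × 37 = 1739 ≡ 1 (mod 79)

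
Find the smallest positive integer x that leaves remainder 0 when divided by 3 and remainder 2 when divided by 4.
M = 3 × 4 = 12. M₁ = 4, y₁ ≡ 1 mod 3. M₂ = 3, y₂ ≡ 3 mod 4. x = 0×4×1 + 2×3×3 ≡ 6 mod 12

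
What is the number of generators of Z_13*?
Number of primitive roots mod 13 = φ(p-1) = φ(12) = 4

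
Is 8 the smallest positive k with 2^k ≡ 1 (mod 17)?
Powers of 2 mod 17: 2^1≡2, 2^2≡4, 2^3≡8, 2^4≡16, 2^5≡15, 2^6≡13, 2^7≡9, 2^8≡1. First k with 2^k≡1 is k=8. Yes, ord_17(2) = 8.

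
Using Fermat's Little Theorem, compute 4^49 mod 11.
By Fermat: 4^{10} ≡ 1 (mod 11). 49 = 4×10 + 9. So 4^{49} ≡ 4^{9} ≡ 3 (mod 11)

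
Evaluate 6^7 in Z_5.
Using Fermat: 6^{4} ≡ 1 (mod 5). 7 ≡ 3 (mod 4). So 6^{7} ≡ 6^{3} ≡ 1 (mod 5)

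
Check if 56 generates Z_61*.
56^{15} ≡ 1 (mod 61) and 15 < 60, so ord_61(56) = 15 ≠ 60 and 56 is not a primitive root.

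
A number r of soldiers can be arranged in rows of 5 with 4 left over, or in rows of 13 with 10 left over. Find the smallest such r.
M = 5 × 13 = 65. M₁ = 13, y₁ ≡ 2 (mod 5). M₂ = 5, y₂ ≡ 8 (mod 13). r = 4×13×2 + 10×5×8 ≡ 49 (mod 65)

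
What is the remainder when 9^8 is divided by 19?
By repeated squaring mod 19: 9^{1}≡9, 9^{2}≡5, 9^{4}≡6, 9^{8}≡17. So 9^{8} ≡ 17 mod 19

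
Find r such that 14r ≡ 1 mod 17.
Since 17 is prime, by Fermat 14^(-1) ≡ 14^{15} ≡ 11 mod 17. Verify: 14 × 11 = 154 ≡ 1 mod 17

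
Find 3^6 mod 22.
By repeated squaring mod 22: 3^{1}≡3, 3^{2}≡9, 3^{4}≡15. Then 3^{6} = 3^{4+2} ≡ 15 × 9 ≡ 3 mod 22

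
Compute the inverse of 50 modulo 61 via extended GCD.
Extended GCD: 50(11) + 61(-9) = 1. So 50^(-1) ≡ 11 (mod 61). Verify: 50 × 11 = 550 ≡ 1 (mod 61)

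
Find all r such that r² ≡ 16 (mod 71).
The square roots of 16 mod 71 are 4 and 67. Verify: 4² = 16 ≡ 16 (mod 71)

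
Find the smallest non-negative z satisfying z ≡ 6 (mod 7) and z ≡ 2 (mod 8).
M = 7 × 8 = 56. M₁ = 8, y₁ ≡ 1 (mod 7). M₂ = 7, y₂ ≡ 7 (mod 8). z = 6×8×1 + 2×7×7 ≡ 34 (mod 56)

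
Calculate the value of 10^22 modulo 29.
By repeated squaring mod 29: 10^{1}≡10, 10^{2}≡13, 10^{4}≡24, 10^{8}≡25, 10^{16}≡16. Then 10^{22} = 10^{16+4+2} ≡ 16 × 24 × 13 ≡ 4 mod 29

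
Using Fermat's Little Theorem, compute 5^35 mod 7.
By Fermat: 5^{6} ≡ 1 (mod 7). 35 = 5×6 + 5. So 5^{35} ≡ 5^{5} ≡ 3 (mod 7)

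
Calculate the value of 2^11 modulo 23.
By repeated squaring (mod 23): 2^{1}≡2, 2^{2}≡4, 2^{4}≡16, 2^{8}≡3. Then 2^{11} = 2^{8+2+1} ≡ 3 × 4 × 2 ≡ 1 (mod 23)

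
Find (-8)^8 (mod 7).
Using Fermat: (-8)^{6} ≡ 1 (mod 7). 8 ≡ 2 (mod 6). So (-8)^{8} ≡ (-8)^{2} ≡ 1 (mod 7)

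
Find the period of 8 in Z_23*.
Powers of 8 mod 23: 8^1≡8, 8^2≡18, 8^3≡6, 8^4≡2, 8^5≡16, 8^6≡13, 8^7≡12, 8^8≡4, 8^9≡9, 8^10≡3, 8^11≡1. So the order of 8 is 11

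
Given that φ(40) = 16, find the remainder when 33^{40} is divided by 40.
By Euler: 33^{16} ≡ 1 (mod 40) since gcd(33, 40) = 1. 40 = 2×16 + 8. So 33^{40} ≡ 33^{8} ≡ 1 (mod 40)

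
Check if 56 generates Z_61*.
56^{15} ≡ 1 (mod 61) and 15 < 60, so ord_61(56) = 15 ≠ 60 and 56 is not a primitive root.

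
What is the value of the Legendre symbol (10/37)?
(10/37) = 10^{18} mod 37 = 1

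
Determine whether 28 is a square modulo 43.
By Euler's criterion: 28^{21} ≡ 42 (mod 43). Since this equals -1 (≡ 42), 28 is not a QR.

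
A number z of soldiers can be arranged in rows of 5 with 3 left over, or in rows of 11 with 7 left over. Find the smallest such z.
M = 5 × 11 = 55. M₁ = 11, y₁ ≡ 1 mod 5. M₂ = 5, y₂ ≡ 9 mod 11. z = 3×11×1 + 7×5×9 ≡ 18 mod 55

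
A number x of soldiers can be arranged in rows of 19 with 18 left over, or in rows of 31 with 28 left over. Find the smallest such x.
M = 19 × 31 = 589. M₁ = 31, y₁ ≡ 8 (mod 19). M₂ = 19, y₂ ≡ 18 (mod 31). x = 18×31×8 + 28×19×18 ≡ 493 (mod 589)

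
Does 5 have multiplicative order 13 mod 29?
Powers of 5 mod 29: 5^1≡5, 5^2≡25, 5^3≡9, 5^4≡16, 5^5≡22, 5^6≡23, 5^7≡28, 5^8≡24, 5^9≡4, 5^10≡20, 5^11≡13, 5^12≡7, 5^13≡6, 5^14≡1. 5^13≡6≢1, so ord ≠ 13. No, the actual order is 14.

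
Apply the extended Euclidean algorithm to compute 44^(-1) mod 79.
Extended GCD: 44(9) + 79(-5) = 1. So 44^(-1) ≡ 9 (mod 79). Verify: 44 × 9 = 396 ≡ 1 (mod 79)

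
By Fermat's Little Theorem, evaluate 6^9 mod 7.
By Fermat: 6^{6} ≡ 1 (mod 7). So 6^{9} = 6^{6} · 6^{3} ≡ 6^{3} ≡ 6 (mod 7)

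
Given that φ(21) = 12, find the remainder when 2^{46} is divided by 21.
By Euler: 2^{12} ≡ 1 mod 21 since gcd(2, 21) = 1. 46 = 3×12 + 10. So 2^{46} ≡ 2^{10} ≡ 16 mod 21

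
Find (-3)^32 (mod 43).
By repeated squaring (mod 43): (-3)^{1}≡40, (-3)^{2}≡9, (-3)^{4}≡38, (-3)^{8}≡25, (-3)^{16}≡23, (-3)^{32}≡13. So (-3)^{32} ≡ 13 (mod 43)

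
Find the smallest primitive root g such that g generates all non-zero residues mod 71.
g = 7. For each prime q|70: 7^{35}≡70, 7^{14}≡54, 7^{10}≡45, none ≡ 1, so ord_71(7) = 70 and 7 is a primitive root.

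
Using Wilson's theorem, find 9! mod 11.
(10)! = (9)! × (10) ≡ -1 (mod 11). So (9)! ≡ -1 × (10)^(-1) ≡ (-1)×(-1) = 1 (mod 11)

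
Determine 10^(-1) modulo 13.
Since 13 is prime, by Fermat 10^(-1) ≡ 10^{11} ≡ 4 mod 13. Verify: 10 × 4 = 40 ≡ 1 mod 13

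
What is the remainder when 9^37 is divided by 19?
Using Fermat: 9^{18} ≡ 1 mod 19. 37 ≡ 1 mod 18. So 9^{37} ≡ 9^{1} ≡ 9 mod 19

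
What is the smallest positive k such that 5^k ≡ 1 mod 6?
Powers of 5 mod 6: 5^1≡5, 5^2≡1. ord_6(5) = 2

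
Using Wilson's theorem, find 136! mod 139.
(138)! = (136)! × (137) × (138) ≡ -1 mod 139. So (136)! ≡ -1 × [(138)(137)]^(-1) ≡ 69 mod 139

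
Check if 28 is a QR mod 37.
By Euler's criterion: 28^{18} ≡ 1 (mod 37). Since this equals 1, 28 is a QR.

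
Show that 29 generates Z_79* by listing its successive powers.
29^1, 29^2, ..., 29^{78} mod 79: [29, 51, 57, 73, 63, 10, 53, 36, 17, 19, 77, 21, 56, 44, 12, 32, 59, 52, 7, 45, 41, 4, 37, 46, 70, 55, 15, 40, 54, 65, 68, 76, 71, 5, 66, 18, 48, 49, 78, 50, 28, 22, 6, 16, 69, 26, 43, 62, 60, 2, 58, 23, 35, 67, 47, 20, 27, 72, 34, 38, 75, 42, 33, 9, 24, 64, 39, 25, 14, 11, 3, 8, 74, 13, 61, 31, 30, 1]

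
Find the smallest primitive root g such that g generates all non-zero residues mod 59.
g = 2. For each prime q|58: 2^{29}≡58, 2^{2}≡4, none ≡ 1, so ord_59(2) = 58 and 2 is a primitive root.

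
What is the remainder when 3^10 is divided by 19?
By repeated squaring (mod 19): 3^{1}≡3, 3^{2}≡9, 3^{4}≡5, 3^{8}≡6. Then 3^{10} = 3^{8+2} ≡ 6 × 9 ≡ 16 (mod 19)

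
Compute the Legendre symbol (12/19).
(12/19) = 12^{9} mod 19 = -1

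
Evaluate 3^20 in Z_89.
By repeated squaring (mod 89): 3^{1}≡3, 3^{2}≡9, 3^{4}≡81, 3^{8}≡64, 3^{16}≡2. Then 3^{20} = 3^{16+4} ≡ 2 × 81 ≡ 73 (mod 89)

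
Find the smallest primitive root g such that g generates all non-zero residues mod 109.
g = 6. For each prime q|108: 6^{54}≡108, 6^{36}≡63, none ≡ 1, so ord_109(6) = 108 and 6 is a primitive root.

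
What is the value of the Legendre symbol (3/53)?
(3/53) = 3^{26} mod 53 = -1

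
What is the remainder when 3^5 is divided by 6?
By repeated squaring (mod 6): 3^{1}≡3, 3^{2}≡3, 3^{4}≡3. Then 3^{5} = 3^{4+1} ≡ 3 × 3 ≡ 3 (mod 6)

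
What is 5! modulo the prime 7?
(6)! = (5)! × (6) ≡ -1 (mod 7). So (5)! ≡ -1 × (6)^(-1) ≡ (-1)×(-1) = 1 (mod 7)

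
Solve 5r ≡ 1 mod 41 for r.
Since 41 is prime, by Fermat 5^(-1) ≡ 5^{39} ≡ 33 mod 41. Verify: 5 × 33 = 165 ≡ 1 mod 41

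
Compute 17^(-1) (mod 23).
Since 23 is prime, by Fermat 17^(-1) ≡ 17^{21} ≡ 19 (mod 23). Verify: 17 × 19 = 323 ≡ 1 (mod 23)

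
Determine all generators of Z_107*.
There are φ(106) = 52 primitive roots mod 107: {2, 5, 6, 7, 8, 15, 17, 18, 20, 21, 22, 24, 26, 28, 31, 32, 38, 43, 45, 46, 50, 51, 54, 55, 58, 59, 60, 63, 65, 66, 67, 68, 70, 71, 72, 73, 74, 77, 78, 80, 82, 84, 88, 91, 93, 94, 95, 96, 97, 98, 103, 104}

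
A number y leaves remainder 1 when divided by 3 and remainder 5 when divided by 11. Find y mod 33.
M = 3 × 11 = 33. M₁ = 11, y₁ ≡ 2 mod 3. M₂ = 3, y₂ ≡ 4 mod 11. y = 1×11×2 + 5×3×4 ≡ 16 mod 33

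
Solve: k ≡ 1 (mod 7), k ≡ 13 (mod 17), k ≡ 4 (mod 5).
M = 7 × 17 × 5 = 595. M₁ = 85, y₁ ≡ 1 (mod 7). M₂ = 35, y₂ ≡ 1 (mod 17). M₃ = 119, y₃ ≡ 4 (mod 5). k = 1×85×1 + 13×35×1 + 4×119×4 ≡ 64 (mod 595)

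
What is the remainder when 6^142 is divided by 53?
Using Fermat: 6^{52} ≡ 1 (mod 53). 142 ≡ 38 (mod 52). So 6^{142} ≡ 6^{38} ≡ 44 (mod 53)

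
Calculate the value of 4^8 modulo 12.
By repeated squaring (mod 12): 4^{1}≡4, 4^{2}≡4, 4^{4}≡4, 4^{8}≡4. So 4^{8} ≡ 4 (mod 12)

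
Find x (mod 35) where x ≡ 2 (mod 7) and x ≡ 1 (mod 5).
M = 7 × 5 = 35. M₁ = 5, y₁ ≡ 3 (mod 7). M₂ = 7, y₂ ≡ 3 (mod 5). x = 2×5×3 + 1×7×3 ≡ 16 (mod 35)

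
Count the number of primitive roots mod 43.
Number of primitive roots mod 43 = φ(p-1) = φ(42) = 12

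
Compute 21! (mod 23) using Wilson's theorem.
(22)! = (21)! × (22) ≡ -1 (mod 23). So (21)! ≡ -1 × (22)^(-1) ≡ (-1)×(-1) = 1 (mod 23)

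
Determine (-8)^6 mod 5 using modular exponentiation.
Using Fermat: (-8)^{4} ≡ 1 mod 5. 6 ≡ 2 mod 4. So (-8)^{6} ≡ (-8)^{2} ≡ 4 mod 5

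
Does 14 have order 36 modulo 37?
14^{12} ≡ 1 (mod 37) and 12 < 36, so ord_37(14) = 12 ≠ 36 and 14 is not a primitive root.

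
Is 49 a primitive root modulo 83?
49^{41} ≡ 1 mod 83 and 41 < 82, so ord_83(49) = 41 ≠ 82 and 49 is not a primitive root.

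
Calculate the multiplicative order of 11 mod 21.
Powers of 11 mod 21: 11^1≡11, 11^2≡16, 11^3≡8, 11^4≡4, 11^5≡2, 11^6≡1. ord_21(11) = 6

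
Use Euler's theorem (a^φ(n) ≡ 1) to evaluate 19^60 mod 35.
By Euler: 19^{24} ≡ 1 mod 35 since gcd(19, 35) = 1. 60 = 2×24 + 12. So 19^{60} ≡ 19^{12} ≡ 1 mod 35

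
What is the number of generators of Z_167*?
Number of primitive roots mod 167 = φ(p-1) = φ(166) = 82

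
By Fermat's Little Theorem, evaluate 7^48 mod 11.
By Fermat: 7^{10} ≡ 1 mod 11. 48 = 4×10 + 8. So 7^{48} ≡ 7^{8} ≡ 9 mod 11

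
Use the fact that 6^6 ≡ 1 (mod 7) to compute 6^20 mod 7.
By Fermat: 6^{6} ≡ 1 (mod 7). 20 = 3×6 + 2. So 6^{20} ≡ 6^{2} ≡ 1 (mod 7)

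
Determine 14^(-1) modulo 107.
Since 107 is prime, by Fermat 14^(-1) ≡ 14^{105} ≡ 23 mod 107. Verify: 14 × 23 = 322 ≡ 1 mod 107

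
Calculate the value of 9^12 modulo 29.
By repeated squaring (mod 29): 9^{1}≡9, 9^{2}≡23, 9^{4}≡7, 9^{8}≡20. Then 9^{12} = 9^{8+4} ≡ 20 × 7 ≡ 24 (mod 29)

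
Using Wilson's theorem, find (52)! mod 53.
By Wilson's theorem, (52)! ≡ -1 ≡ 52 (mod 53)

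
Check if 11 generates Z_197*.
ord_197(11) divides 196. For each prime q|196: 11^{98}≡196, 11^{28}≡104, none ≡ 1. So 11 has order 196 and is a primitive root mod 197.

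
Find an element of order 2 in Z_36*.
17 has order 2 mod 36 since 17^{2} ≡ 1 (mod 36) and no smaller power works.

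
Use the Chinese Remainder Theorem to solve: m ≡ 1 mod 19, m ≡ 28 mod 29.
M = 19 × 29 = 551. M₁ = 29, y₁ ≡ 2 mod 19. M₂ = 19, y₂ ≡ 26 mod 29. m = 1×29×2 + 28×19×26 ≡ 115 mod 551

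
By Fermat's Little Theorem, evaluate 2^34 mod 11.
By Fermat: 2^{10} ≡ 1 mod 11. 34 = 3×10 + 4. So 2^{34} ≡ 2^{4} ≡ 5 mod 11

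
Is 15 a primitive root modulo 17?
15^{8} ≡ 1 (mod 17) and 8 < 16, so ord_17(15) = 8 ≠ 16 and 15 is not a primitive root.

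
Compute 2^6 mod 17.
By repeated squaring mod 17: 2^{1}≡2, 2^{2}≡4, 2^{4}≡16. Then 2^{6} = 2^{4+2} ≡ 16 × 4 ≡ 13 mod 17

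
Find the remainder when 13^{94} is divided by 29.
By Fermat: 13^{28} ≡ 1 mod 29. 94 = 3×28 + 10. So 13^{94} ≡ 13^{10} ≡ 7 mod 29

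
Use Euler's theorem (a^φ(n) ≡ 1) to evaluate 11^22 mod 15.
By Euler: 11^{8} ≡ 1 mod 15 since gcd(11, 15) = 1. 22 = 2×8 + 6. So 11^{22} ≡ 11^{6} ≡ 1 mod 15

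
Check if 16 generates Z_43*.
16^{7} ≡ 1 (mod 43) and 7 < 42, so ord_43(16) = 7 ≠ 42 and 16 is not a primitive root.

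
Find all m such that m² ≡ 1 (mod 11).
The square roots of 1 mod 11 are 1 and 10. Verify: 1² = 1 ≡ 1 (mod 11)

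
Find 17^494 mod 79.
Using Fermat: 17^{78} ≡ 1 mod 79. 494 ≡ 26 mod 78. So 17^{494} ≡ 17^{26} ≡ 1 mod 79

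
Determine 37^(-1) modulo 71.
Since 71 is prime, by Fermat 37^(-1) ≡ 37^{69} ≡ 48 mod 71. Verify: 37 × 48 = 1776 ≡ 1 mod 71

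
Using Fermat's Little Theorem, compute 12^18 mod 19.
By Fermat's Little Theorem, 12^{18} ≡ 1 (mod 19) since 19 is prime and gcd(12, 19) = 1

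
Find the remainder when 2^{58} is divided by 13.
By Fermat: 2^{12} ≡ 1 mod 13. 58 = 4×12 + 10. So 2^{58} ≡ 2^{10} ≡ 10 mod 13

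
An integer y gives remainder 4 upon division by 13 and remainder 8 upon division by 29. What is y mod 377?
M = 13 × 29 = 377. M₁ = 29, y₁ ≡ 9 mod 13. M₂ = 13, y₂ ≡ 9 mod 29. y = 4×29×9 + 8×13×9 ≡ 95 mod 377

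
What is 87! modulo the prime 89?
(88)! = (87)! × (88) ≡ -1 mod 89. So (87)! ≡ -1 × (88)^(-1) ≡ (-1)×(-1) = 1 mod 89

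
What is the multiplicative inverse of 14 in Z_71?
Since 71 is prime, by Fermat 14^(-1) ≡ 14^{69} ≡ 66 mod 71. Verify: 14 × 66 = 924 ≡ 1 mod 71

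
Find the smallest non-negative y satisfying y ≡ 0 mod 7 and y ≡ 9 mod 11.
M = 7 × 11 = 77. M₁ = 11, y₁ ≡ 2 mod 7. M₂ = 7, y₂ ≡ 8 mod 11. y = 0×11×2 + 9×7×8 ≡ 42 mod 77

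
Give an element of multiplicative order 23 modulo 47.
2 has order 23 mod 47 since 2^{23} ≡ 1 (mod 47) and no smaller power works.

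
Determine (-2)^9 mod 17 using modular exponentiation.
By repeated squaring mod 17: (-2)^{1}≡15, (-2)^{2}≡4, (-2)^{4}≡16, (-2)^{8}≡1. Then (-2)^{9} = (-2)^{8+1} ≡ 1 × 15 ≡ 15 mod 17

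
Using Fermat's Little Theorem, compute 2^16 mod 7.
By Fermat: 2^{6} ≡ 1 (mod 7). 16 = 2×6 + 4. So 2^{16} ≡ 2^{4} ≡ 2 (mod 7)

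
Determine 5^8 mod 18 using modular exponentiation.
By repeated squaring mod 18: 5^{1}≡5, 5^{2}≡7, 5^{4}≡13, 5^{8}≡7. So 5^{8} ≡ 7 mod 18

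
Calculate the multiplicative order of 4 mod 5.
Powers of 4 mod 5: 4^1≡4, 4^2≡1. Order = 2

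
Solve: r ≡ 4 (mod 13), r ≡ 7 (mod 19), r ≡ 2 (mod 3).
M = 13 × 19 × 3 = 741. M₁ = 57, y₁ ≡ 8 (mod 13). M₂ = 39, y₂ ≡ 1 (mod 19). M₃ = 247, y₃ ≡ 1 (mod 3). r = 4×57×8 + 7×39×1 + 2×247×1 ≡ 368 (mod 741)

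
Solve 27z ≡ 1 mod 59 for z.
Since 59 is prime, by Fermat 27^(-1) ≡ 27^{57} ≡ 35 mod 59. Verify: 27 × 35 = 945 ≡ 1 mod 59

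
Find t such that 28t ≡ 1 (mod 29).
Since 29 is prime, by Fermat 28^(-1) ≡ 28^{27} ≡ 28 (mod 29). Verify: 28 × 28 = 784 ≡ 1 (mod 29)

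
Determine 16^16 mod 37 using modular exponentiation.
By repeated squaring mod 37: 16^{1}≡16, 16^{2}≡34, 16^{4}≡9, 16^{8}≡7, 16^{16}≡12. So 16^{16} ≡ 12 mod 37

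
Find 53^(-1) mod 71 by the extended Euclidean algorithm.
Extended GCD: 53(-4) + 71(3) = 1. So 53^(-1) ≡ -4 ≡ 67 mod 71. Verify: 53 × 67 = 3551 ≡ 1 mod 71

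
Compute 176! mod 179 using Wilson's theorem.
(178)! = (176)! × (177) × (178) ≡ -1 mod 179. So (176)! ≡ -1 × [(178)(177)]^(-1) ≡ 89 mod 179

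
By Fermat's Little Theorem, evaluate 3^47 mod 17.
By Fermat: 3^{16} ≡ 1 mod 17. 47 = 2×16 + 15. So 3^{47} ≡ 3^{15} ≡ 6 mod 17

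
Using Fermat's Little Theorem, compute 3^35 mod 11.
By Fermat: 3^{10} ≡ 1 (mod 11). 35 = 3×10 + 5. So 3^{35} ≡ 3^{5} ≡ 1 (mod 11)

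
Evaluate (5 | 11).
(5/11) = 5^{5} mod 11 = 1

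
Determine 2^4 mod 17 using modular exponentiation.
2^{4} = 16 ≡ 16 mod 17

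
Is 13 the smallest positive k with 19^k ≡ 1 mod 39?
Powers of 19 mod 39: 19^1≡19, 19^2≡10, 19^3≡34, 19^4≡22, 19^5≡28, 19^6≡25, 19^7≡7, 19^8≡16, 19^9≡31, 19^10≡4, 19^11≡37, 19^12≡1. Already 19^12≡1, so the order is 12 < 13. No, the actual order is 12.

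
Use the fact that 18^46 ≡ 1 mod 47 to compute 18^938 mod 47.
By Fermat: 18^{46} ≡ 1 mod 47. 938 ≡ 18 mod 46. So 18^{938} ≡ 18^{18} ≡ 7 mod 47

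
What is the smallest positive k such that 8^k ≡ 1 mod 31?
Powers of 8 mod 31: 8^1≡8, 8^2≡2, 8^3≡16, 8^4≡4, 8^5≡1. So the order of 8 is 5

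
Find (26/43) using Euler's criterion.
(26/43) = 26^{21} mod 43 = -1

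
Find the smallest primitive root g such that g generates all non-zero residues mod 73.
g = 5. Powers: [5, 25, 52, 41, 59, 3, 15, 2, ...] generates all 72 non-zero residues.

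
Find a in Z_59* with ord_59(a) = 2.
58 has order 2 mod 59 since 58^{2} ≡ 1 mod 59 and no smaller power works.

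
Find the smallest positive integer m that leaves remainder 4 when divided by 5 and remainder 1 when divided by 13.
M = 5 × 13 = 65. M₁ = 13, y₁ ≡ 2 mod 5. M₂ = 5, y₂ ≡ 8 mod 13. m = 4×13×2 + 1×5×8 ≡ 14 mod 65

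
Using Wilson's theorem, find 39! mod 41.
(40)! = (39)! × (40) ≡ -1 (mod 41). So (39)! ≡ -1 × (40)^(-1) ≡ (-1)×(-1) = 1 (mod 41)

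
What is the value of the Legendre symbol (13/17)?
(13/17) = 13^{8} mod 17 = 1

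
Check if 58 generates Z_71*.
58^{35} ≡ 1 (mod 71) and 35 < 70, so ord_71(58) = 35 ≠ 70 and 58 is not a primitive root.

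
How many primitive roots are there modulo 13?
There are φ(13-1) = φ(12) = 4 primitive roots modulo 13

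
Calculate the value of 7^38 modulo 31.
Using Fermat: 7^{30} ≡ 1 mod 31. 38 ≡ 8 mod 30. So 7^{38} ≡ 7^{8} ≡ 10 mod 31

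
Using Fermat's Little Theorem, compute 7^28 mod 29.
By Fermat's Little Theorem, 7^{28} ≡ 1 mod 29 since 29 is prime and gcd(7, 29) = 1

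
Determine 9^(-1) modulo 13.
Since 13 is prime, by Fermat 9^(-1) ≡ 9^{11} ≡ 3 (mod 13). Verify: 9 × 3 = 27 ≡ 1 (mod 13)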